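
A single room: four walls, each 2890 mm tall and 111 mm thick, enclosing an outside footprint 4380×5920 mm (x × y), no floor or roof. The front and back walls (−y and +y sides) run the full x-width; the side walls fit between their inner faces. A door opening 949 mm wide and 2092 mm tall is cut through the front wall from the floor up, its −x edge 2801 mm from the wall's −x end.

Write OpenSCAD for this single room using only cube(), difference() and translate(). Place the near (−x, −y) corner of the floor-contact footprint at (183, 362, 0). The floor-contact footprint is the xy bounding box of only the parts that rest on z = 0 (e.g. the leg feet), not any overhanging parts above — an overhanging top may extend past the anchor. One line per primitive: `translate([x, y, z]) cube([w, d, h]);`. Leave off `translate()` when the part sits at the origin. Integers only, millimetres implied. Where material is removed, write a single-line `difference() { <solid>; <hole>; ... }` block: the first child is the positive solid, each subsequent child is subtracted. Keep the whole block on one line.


difference() { translate([183, 362, 0]) cube([4380, 111, 2890]); translate([2984, 362, 0]) cube([949, 111, 2092]); }
translate([183, 6171, 0]) cube([4380, 111, 2890]);
translate([183, 473, 0]) cube([111, 5698, 2890]);
translate([4452, 473, 0]) cube([111, 5698, 2890]);


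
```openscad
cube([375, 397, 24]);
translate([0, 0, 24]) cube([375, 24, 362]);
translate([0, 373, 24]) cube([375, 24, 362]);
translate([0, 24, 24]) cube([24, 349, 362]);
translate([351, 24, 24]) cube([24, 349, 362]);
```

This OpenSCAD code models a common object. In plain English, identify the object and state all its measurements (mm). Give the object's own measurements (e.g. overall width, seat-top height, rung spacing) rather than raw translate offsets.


An open-topped rectangular box: outside dimensions 375×397×386 mm, with a uniform wall and base thickness of 24 mm. The base is a full 375×397 slab on the floor; four walls sit on top of the base. The front and back walls (the −y and +y sides) span the full width; the two side walls fit between them.


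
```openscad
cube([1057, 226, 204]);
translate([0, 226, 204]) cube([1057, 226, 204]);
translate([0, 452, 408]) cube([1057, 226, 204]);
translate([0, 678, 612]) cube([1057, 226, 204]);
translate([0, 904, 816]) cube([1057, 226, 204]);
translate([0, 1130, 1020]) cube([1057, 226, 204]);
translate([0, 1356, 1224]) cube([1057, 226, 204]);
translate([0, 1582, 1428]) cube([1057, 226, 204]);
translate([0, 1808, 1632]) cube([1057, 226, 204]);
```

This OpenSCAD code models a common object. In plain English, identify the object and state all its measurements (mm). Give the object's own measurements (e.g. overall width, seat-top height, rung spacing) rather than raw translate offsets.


A straight staircase of 9 solid steps. Each step is 1057 mm wide (x), 226 mm deep (y, the going) and 204 mm tall (the rise). The first step rests on the floor; each subsequent step sits one going further in +y and one rise higher in +z, directly behind and above the previous step with no overlap.


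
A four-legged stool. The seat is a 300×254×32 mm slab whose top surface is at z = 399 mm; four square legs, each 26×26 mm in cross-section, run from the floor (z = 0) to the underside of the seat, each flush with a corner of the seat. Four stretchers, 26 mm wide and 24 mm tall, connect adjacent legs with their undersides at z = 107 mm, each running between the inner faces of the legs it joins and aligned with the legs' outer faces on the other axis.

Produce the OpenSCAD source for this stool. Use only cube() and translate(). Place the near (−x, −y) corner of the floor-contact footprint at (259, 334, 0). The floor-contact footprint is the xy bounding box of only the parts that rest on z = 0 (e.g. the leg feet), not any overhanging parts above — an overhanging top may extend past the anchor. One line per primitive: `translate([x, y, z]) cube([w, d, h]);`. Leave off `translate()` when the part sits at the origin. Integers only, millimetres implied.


// leg_h = 399 - 32 = 367
// stretcher span = 300 - 2*26 = 248
translate([259, 334, 367]) cube([300, 254, 32]);
translate([259, 334, 0]) cube([26, 26, 367]);
translate([533, 334, 0]) cube([26, 26, 367]);
translate([259, 562, 0]) cube([26, 26, 367]);
translate([533, 562, 0]) cube([26, 26, 367]);
translate([285, 334, 107]) cube([248, 26, 24]);
translate([285, 562, 107]) cube([248, 26, 24]);
translate([259, 360, 107]) cube([26, 202, 24]);
translate([533, 360, 107]) cube([26, 202, 24]);


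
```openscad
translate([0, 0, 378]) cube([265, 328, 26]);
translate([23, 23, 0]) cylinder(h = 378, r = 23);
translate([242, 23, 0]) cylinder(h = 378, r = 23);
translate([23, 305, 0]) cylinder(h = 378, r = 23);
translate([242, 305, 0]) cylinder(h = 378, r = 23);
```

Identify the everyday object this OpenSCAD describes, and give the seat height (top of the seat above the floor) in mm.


A stool. The seat height is 404 mm.

A 265×328×26 slab at z = 378 on four corner cylinders — a stool. The seat top is 378 + 26 = 404 mm.


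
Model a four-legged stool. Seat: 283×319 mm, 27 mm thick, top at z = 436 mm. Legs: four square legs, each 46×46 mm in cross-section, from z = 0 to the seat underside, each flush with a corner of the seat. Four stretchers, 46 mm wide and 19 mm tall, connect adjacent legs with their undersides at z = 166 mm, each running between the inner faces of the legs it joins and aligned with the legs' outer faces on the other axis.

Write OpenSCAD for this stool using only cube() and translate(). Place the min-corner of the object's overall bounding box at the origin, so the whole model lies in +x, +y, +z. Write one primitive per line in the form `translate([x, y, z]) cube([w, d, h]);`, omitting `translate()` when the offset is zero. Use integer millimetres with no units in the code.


// leg_h = 436 - 27 = 409
// stretcher span = 283 - 2*46 = 191
translate([0, 0, 409]) cube([283, 319, 27]);
cube([46, 46, 409]);
translate([237, 0, 0]) cube([46, 46, 409]);
translate([0, 273, 0]) cube([46, 46, 409]);
translate([237, 273, 0]) cube([46, 46, 409]);
translate([46, 0, 166]) cube([191, 46, 19]);
translate([46, 273, 166]) cube([191, 46, 19]);
translate([0, 46, 166]) cube([46, 227, 19]);
translate([237, 46, 166]) cube([46, 227, 19]);


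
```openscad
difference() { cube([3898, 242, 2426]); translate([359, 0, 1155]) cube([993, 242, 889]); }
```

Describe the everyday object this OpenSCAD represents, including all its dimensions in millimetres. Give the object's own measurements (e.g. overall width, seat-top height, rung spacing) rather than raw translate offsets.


A wall 3898 mm long (x), 242 mm thick (y), 2426 mm tall, with a rectangular window opening cut through it. The opening is 993 mm wide and 889 mm tall; its sill is at z = 1155 mm and its near (−x) edge is 359 mm from the wall's −x end. The opening passes through the full wall thickness.


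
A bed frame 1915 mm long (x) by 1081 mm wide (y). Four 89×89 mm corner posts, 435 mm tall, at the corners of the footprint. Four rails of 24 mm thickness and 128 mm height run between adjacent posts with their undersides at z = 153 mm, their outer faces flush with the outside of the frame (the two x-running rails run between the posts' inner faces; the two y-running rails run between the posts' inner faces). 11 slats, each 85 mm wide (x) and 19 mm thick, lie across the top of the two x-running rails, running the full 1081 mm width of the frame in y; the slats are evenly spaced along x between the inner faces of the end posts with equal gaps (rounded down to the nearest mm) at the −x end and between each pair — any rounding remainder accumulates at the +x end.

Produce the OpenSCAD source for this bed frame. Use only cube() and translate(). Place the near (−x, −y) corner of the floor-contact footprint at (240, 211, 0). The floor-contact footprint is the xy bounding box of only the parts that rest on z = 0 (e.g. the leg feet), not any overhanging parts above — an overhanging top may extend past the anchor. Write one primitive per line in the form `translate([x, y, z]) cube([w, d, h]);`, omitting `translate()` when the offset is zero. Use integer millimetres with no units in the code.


translate([240, 211, 0]) cube([89, 89, 435]);
translate([240, 1203, 0]) cube([89, 89, 435]);
translate([2066, 211, 0]) cube([89, 89, 435]);
translate([2066, 1203, 0]) cube([89, 89, 435]);
translate([329, 211, 153]) cube([1737, 24, 128]);
translate([329, 1268, 153]) cube([1737, 24, 128]);
translate([240, 300, 153]) cube([24, 903, 128]);
translate([2131, 300, 153]) cube([24, 903, 128]);
translate([395, 211, 281]) cube([85, 1081, 19]);
translate([546, 211, 281]) cube([85, 1081, 19]);
translate([697, 211, 281]) cube([85, 1081, 19]);
translate([848, 211, 281]) cube([85, 1081, 19]);
translate([999, 211, 281]) cube([85, 1081, 19]);
translate([1150, 211, 281]) cube([85, 1081, 19]);
translate([1301, 211, 281]) cube([85, 1081, 19]);
translate([1452, 211, 281]) cube([85, 1081, 19]);
translate([1603, 211, 281]) cube([85, 1081, 19]);
translate([1754, 211, 281]) cube([85, 1081, 19]);
translate([1905, 211, 281]) cube([85, 1081, 19]);


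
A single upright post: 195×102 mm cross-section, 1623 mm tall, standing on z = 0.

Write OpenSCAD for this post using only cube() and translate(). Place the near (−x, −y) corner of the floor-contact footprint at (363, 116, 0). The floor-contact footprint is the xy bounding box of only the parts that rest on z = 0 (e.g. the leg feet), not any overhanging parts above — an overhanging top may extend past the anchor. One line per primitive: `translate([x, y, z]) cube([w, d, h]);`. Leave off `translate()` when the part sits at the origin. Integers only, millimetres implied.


translate([363, 116, 0]) cube([195, 102, 1623]);


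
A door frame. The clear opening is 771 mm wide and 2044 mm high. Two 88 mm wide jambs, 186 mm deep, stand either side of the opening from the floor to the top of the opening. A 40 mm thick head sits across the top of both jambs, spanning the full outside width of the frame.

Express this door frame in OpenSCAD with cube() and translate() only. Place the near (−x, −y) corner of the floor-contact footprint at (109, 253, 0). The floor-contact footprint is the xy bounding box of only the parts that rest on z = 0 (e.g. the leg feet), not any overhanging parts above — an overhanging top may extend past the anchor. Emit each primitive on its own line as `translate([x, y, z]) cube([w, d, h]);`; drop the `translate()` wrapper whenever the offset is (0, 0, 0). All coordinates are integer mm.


translate([109, 253, 0]) cube([88, 186, 2044]);
translate([968, 253, 0]) cube([88, 186, 2044]);
translate([109, 253, 2044]) cube([947, 186, 40]);


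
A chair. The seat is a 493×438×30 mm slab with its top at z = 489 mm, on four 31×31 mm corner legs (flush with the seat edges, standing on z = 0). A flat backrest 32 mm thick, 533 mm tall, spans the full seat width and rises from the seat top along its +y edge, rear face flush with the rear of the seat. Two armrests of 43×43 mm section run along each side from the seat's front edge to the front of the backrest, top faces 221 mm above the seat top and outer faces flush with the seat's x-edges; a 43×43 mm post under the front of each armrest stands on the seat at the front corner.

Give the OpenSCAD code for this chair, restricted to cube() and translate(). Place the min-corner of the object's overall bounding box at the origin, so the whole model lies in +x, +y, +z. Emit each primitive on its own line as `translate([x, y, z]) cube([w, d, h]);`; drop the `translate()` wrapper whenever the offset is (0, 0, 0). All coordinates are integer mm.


// leg_h = 489 - 30 = 459
// arm post h = 221 - 43 = 178
translate([0, 0, 459]) cube([493, 438, 30]);
cube([31, 31, 459]);
translate([462, 0, 0]) cube([31, 31, 459]);
translate([0, 407, 0]) cube([31, 31, 459]);
translate([462, 407, 0]) cube([31, 31, 459]);
translate([0, 406, 489]) cube([493, 32, 533]);
translate([0, 0, 667]) cube([43, 406, 43]);
translate([450, 0, 667]) cube([43, 406, 43]);
translate([0, 0, 489]) cube([43, 43, 178]);
translate([450, 0, 489]) cube([43, 43, 178]);


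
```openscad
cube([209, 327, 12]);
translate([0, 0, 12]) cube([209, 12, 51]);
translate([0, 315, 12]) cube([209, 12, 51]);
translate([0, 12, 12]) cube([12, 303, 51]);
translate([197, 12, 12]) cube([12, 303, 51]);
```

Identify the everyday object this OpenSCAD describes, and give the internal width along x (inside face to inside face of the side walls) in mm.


An open box. The internal width is 185 mm.

A 209×327 base slab with four walls standing on it — an open box. The base is 209 mm wide and the walls are 12 mm thick, so the internal width is 209 − 2 × 12 = 185 mm.


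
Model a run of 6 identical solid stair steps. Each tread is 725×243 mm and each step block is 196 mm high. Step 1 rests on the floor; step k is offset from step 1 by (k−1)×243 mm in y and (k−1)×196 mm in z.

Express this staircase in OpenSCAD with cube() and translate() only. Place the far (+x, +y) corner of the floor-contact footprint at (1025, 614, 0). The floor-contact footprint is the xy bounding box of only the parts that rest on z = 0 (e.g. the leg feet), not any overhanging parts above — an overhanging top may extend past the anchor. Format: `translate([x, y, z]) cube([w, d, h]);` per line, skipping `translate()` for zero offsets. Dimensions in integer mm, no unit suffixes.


translate([300, 371, 0]) cube([725, 243, 196]);
translate([300, 614, 196]) cube([725, 243, 196]);
translate([300, 857, 392]) cube([725, 243, 196]);
translate([300, 1100, 588]) cube([725, 243, 196]);
translate([300, 1343, 784]) cube([725, 243, 196]);
translate([300, 1586, 980]) cube([725, 243, 196]);


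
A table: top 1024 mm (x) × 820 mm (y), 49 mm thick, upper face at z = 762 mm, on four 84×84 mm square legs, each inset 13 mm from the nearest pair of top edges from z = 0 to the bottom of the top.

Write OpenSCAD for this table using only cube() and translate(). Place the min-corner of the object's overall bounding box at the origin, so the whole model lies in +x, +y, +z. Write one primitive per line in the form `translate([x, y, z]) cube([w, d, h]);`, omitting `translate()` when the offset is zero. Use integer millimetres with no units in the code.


translate([0, 0, 713]) cube([1024, 820, 49]);
translate([13, 13, 0]) cube([84, 84, 713]);
translate([927, 13, 0]) cube([84, 84, 713]);
translate([13, 723, 0]) cube([84, 84, 713]);
translate([927, 723, 0]) cube([84, 84, 713]);


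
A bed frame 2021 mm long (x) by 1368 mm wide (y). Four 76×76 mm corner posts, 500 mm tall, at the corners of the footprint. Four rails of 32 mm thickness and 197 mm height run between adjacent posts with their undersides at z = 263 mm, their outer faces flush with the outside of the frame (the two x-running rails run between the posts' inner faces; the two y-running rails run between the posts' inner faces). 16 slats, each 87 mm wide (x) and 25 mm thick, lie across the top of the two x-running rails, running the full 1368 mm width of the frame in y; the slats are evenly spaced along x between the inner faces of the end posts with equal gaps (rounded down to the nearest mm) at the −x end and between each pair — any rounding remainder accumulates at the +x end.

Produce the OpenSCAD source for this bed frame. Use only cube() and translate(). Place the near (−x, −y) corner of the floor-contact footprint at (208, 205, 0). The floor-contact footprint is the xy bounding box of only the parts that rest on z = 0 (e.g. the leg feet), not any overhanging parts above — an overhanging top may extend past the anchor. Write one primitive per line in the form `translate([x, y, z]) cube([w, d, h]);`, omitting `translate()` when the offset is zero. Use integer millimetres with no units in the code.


translate([208, 205, 0]) cube([76, 76, 500]);
translate([208, 1497, 0]) cube([76, 76, 500]);
translate([2153, 205, 0]) cube([76, 76, 500]);
translate([2153, 1497, 0]) cube([76, 76, 500]);
translate([284, 205, 263]) cube([1869, 32, 197]);
translate([284, 1541, 263]) cube([1869, 32, 197]);
translate([208, 281, 263]) cube([32, 1216, 197]);
translate([2197, 281, 263]) cube([32, 1216, 197]);
translate([312, 205, 460]) cube([87, 1368, 25]);
translate([427, 205, 460]) cube([87, 1368, 25]);
translate([542, 205, 460]) cube([87, 1368, 25]);
translate([657, 205, 460]) cube([87, 1368, 25]);
translate([772, 205, 460]) cube([87, 1368, 25]);
translate([887, 205, 460]) cube([87, 1368, 25]);
translate([1002, 205, 460]) cube([87, 1368, 25]);
translate([1117, 205, 460]) cube([87, 1368, 25]);
translate([1232, 205, 460]) cube([87, 1368, 25]);
translate([1347, 205, 460]) cube([87, 1368, 25]);
translate([1462, 205, 460]) cube([87, 1368, 25]);
translate([1577, 205, 460]) cube([87, 1368, 25]);
translate([1692, 205, 460]) cube([87, 1368, 25]);
translate([1807, 205, 460]) cube([87, 1368, 25]);
translate([1922, 205, 460]) cube([87, 1368, 25]);
translate([2037, 205, 460]) cube([87, 1368, 25]);


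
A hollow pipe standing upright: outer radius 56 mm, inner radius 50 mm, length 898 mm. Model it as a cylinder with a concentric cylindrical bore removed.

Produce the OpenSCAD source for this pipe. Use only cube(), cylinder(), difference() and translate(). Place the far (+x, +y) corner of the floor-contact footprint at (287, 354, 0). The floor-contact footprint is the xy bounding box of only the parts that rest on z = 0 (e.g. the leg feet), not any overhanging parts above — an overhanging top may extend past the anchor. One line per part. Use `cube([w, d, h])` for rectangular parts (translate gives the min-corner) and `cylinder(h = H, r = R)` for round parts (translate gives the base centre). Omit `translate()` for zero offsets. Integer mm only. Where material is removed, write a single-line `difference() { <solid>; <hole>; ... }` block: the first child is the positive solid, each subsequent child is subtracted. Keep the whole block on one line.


difference() { translate([231, 298, 0]) cylinder(h = 898, r = 56); translate([231, 298, 0]) cylinder(h = 898, r = 50); }


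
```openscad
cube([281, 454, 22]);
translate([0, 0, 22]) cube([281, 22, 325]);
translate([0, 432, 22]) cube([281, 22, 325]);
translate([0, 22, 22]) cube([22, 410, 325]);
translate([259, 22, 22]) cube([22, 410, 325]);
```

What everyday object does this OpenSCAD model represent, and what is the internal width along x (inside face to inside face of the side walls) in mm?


An open box. The internal width is 237 mm.

A 281×454 base slab with four walls standing on it — an open box. The base is 281 mm wide and the walls are 22 mm thick, so the internal width is 281 − 2 × 22 = 237 mm.


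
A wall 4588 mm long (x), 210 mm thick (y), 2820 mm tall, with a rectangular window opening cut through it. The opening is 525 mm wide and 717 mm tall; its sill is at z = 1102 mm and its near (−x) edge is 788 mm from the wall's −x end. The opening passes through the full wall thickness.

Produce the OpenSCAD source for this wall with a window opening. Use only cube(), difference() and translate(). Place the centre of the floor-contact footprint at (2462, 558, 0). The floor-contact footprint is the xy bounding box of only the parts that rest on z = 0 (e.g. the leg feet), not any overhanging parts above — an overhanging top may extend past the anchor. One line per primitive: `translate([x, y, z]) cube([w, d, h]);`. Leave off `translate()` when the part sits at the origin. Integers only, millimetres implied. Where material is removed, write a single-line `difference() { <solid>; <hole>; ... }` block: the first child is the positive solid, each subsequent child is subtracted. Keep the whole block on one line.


difference() { translate([168, 453, 0]) cube([4588, 210, 2820]); translate([956, 453, 1102]) cube([525, 210, 717]); }


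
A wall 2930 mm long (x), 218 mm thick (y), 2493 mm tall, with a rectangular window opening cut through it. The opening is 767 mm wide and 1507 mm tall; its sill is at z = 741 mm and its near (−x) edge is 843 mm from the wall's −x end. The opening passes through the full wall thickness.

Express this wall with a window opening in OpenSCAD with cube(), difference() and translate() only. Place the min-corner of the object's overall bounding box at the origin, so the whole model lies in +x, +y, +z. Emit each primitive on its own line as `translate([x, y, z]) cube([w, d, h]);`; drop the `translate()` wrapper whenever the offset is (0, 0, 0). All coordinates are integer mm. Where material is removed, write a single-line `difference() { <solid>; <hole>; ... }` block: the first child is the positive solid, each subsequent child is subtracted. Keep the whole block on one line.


difference() { cube([2930, 218, 2493]); translate([843, 0, 741]) cube([767, 218, 1507]); }


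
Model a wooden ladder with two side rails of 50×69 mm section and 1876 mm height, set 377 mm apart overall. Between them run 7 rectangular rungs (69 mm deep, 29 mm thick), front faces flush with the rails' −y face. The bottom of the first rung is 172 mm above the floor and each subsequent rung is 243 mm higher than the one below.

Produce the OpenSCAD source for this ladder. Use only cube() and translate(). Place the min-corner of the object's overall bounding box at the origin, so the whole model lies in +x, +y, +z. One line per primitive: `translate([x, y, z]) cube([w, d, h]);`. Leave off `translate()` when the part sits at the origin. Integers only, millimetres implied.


// rung span = 377 - 2*50 = 277
// rung[k] z = 172 + k*243
cube([50, 69, 1876]);
translate([327, 0, 0]) cube([50, 69, 1876]);
translate([50, 0, 172]) cube([277, 69, 29]);
translate([50, 0, 415]) cube([277, 69, 29]);
translate([50, 0, 658]) cube([277, 69, 29]);
translate([50, 0, 901]) cube([277, 69, 29]);
translate([50, 0, 1144]) cube([277, 69, 29]);
translate([50, 0, 1387]) cube([277, 69, 29]);
translate([50, 0, 1630]) cube([277, 69, 29]);


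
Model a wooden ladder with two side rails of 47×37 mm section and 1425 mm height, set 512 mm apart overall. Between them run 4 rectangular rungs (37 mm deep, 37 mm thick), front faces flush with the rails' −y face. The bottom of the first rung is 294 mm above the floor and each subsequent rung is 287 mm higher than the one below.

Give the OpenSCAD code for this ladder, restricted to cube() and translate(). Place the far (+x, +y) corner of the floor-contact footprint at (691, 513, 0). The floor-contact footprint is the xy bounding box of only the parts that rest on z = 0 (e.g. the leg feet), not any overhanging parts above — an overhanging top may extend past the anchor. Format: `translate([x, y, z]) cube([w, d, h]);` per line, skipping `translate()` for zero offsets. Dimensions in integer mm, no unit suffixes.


// rung span = 512 - 2*47 = 418
// rung[k] z = 294 + k*287
translate([179, 476, 0]) cube([47, 37, 1425]);
translate([644, 476, 0]) cube([47, 37, 1425]);
translate([226, 476, 294]) cube([418, 37, 37]);
translate([226, 476, 581]) cube([418, 37, 37]);
translate([226, 476, 868]) cube([418, 37, 37]);
translate([226, 476, 1155]) cube([418, 37, 37]);


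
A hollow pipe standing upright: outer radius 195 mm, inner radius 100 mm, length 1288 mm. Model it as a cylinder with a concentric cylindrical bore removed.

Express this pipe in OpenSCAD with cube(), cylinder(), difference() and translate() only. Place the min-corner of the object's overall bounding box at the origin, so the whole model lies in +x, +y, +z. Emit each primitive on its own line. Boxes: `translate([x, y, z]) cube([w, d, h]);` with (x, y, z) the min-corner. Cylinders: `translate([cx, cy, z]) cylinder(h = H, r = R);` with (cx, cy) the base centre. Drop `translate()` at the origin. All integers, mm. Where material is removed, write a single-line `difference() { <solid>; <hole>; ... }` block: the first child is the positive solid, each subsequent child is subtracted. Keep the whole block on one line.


difference() { translate([195, 195, 0]) cylinder(h = 1288, r = 195); translate([195, 195, 0]) cylinder(h = 1288, r = 100); }


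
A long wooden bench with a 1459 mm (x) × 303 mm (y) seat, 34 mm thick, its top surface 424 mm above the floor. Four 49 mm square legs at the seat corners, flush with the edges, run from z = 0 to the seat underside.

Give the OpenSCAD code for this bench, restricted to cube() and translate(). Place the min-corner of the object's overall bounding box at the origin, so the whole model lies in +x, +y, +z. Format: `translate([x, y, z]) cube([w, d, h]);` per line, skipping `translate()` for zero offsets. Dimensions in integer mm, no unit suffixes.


translate([0, 0, 390]) cube([1459, 303, 34]);
cube([49, 49, 390]);
translate([0, 254, 0]) cube([49, 49, 390]);
translate([1410, 0, 0]) cube([49, 49, 390]);
translate([1410, 254, 0]) cube([49, 49, 390]);


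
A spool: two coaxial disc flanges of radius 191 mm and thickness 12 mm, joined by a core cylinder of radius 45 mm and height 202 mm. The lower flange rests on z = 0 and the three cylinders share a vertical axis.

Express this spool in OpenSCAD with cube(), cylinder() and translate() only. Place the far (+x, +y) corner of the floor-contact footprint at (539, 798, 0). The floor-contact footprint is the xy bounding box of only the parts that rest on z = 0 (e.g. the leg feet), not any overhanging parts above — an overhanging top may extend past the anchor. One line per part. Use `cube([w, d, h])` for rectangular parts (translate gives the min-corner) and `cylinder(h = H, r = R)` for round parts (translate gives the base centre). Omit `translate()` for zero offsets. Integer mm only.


translate([348, 607, 0]) cylinder(h = 12, r = 191);
translate([348, 607, 12]) cylinder(h = 202, r = 45);
translate([348, 607, 214]) cylinder(h = 12, r = 191);


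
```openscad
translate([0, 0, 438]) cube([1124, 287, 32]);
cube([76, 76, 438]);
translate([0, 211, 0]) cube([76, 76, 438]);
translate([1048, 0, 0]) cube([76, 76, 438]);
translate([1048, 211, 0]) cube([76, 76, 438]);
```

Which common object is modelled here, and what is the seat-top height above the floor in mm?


A bench. The seat-top height is 470 mm.

A long slab on four corner posts — a bench. The slab sits at z = 438 with thickness 32, so the top is 438 + 32 = 470 mm.


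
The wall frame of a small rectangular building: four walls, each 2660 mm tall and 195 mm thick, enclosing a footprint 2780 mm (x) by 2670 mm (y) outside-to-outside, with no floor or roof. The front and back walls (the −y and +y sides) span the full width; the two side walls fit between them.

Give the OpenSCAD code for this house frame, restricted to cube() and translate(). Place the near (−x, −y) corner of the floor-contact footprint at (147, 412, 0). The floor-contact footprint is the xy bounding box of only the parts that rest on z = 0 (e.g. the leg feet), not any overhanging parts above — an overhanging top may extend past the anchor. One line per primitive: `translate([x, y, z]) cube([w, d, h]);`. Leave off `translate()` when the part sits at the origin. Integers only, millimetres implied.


translate([147, 412, 0]) cube([2780, 195, 2660]);
translate([147, 2887, 0]) cube([2780, 195, 2660]);
translate([147, 607, 0]) cube([195, 2280, 2660]);
translate([2732, 607, 0]) cube([195, 2280, 2660]);


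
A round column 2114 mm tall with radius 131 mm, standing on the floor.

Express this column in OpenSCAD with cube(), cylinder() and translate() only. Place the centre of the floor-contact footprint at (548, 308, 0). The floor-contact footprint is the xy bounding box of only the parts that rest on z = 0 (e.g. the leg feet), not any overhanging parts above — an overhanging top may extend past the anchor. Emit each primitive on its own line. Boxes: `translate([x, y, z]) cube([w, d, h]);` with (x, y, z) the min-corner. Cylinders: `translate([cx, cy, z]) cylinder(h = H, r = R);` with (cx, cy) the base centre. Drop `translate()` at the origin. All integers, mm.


translate([548, 308, 0]) cylinder(h = 2114, r = 131);


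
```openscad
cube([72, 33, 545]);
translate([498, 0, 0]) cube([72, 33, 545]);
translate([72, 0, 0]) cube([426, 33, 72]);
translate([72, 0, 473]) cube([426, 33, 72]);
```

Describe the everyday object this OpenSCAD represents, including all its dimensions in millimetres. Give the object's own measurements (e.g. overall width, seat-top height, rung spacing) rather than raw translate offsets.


A rectangular picture frame lying in the x–z plane (depth along y). The opening is 426 mm wide (x) by 401 mm tall (z), surrounded by a border 72 mm wide on all four sides. The frame is 33 mm deep and is made of two full-height vertical stiles with two horizontal rails fitted between them.


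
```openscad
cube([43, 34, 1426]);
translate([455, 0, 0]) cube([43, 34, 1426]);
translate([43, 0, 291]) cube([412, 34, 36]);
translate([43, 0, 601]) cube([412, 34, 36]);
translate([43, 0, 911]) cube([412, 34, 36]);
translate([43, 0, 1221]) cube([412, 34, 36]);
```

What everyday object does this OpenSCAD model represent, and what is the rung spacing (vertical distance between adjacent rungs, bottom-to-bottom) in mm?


A ladder. The rung spacing is 310 mm.

Two tall 43×34 posts with 4 short bars between them — a ladder. Adjacent rungs sit at z = 291 and z = 601, so the spacing is 601 − 291 = 310 mm.


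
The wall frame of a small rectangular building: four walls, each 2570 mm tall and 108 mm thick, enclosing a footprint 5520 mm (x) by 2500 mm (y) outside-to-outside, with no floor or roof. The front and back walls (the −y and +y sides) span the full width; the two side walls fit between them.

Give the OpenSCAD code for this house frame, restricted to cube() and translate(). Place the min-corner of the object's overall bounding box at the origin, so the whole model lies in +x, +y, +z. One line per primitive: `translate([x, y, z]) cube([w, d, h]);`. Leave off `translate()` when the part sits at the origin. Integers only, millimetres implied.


cube([5520, 108, 2570]);
translate([0, 2392, 0]) cube([5520, 108, 2570]);
translate([0, 108, 0]) cube([108, 2284, 2570]);
translate([5412, 108, 0]) cube([108, 2284, 2570]);


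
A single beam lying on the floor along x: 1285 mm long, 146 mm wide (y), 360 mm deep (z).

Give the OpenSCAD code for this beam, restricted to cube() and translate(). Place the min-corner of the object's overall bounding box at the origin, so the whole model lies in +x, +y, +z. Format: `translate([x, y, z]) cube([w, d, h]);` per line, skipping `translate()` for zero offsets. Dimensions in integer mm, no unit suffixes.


cube([1285, 146, 360]);


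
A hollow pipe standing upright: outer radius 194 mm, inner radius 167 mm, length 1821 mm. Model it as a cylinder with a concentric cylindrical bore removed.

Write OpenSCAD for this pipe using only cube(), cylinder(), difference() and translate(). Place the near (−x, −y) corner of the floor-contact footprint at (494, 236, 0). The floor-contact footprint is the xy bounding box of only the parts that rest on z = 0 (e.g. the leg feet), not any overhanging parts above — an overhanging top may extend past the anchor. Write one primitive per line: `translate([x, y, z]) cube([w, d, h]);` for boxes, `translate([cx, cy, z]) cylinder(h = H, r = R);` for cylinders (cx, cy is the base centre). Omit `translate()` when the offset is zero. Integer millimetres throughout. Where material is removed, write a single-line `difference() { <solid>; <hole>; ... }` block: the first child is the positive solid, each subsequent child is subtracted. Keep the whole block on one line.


difference() { translate([688, 430, 0]) cylinder(h = 1821, r = 194); translate([688, 430, 0]) cylinder(h = 1821, r = 167); }


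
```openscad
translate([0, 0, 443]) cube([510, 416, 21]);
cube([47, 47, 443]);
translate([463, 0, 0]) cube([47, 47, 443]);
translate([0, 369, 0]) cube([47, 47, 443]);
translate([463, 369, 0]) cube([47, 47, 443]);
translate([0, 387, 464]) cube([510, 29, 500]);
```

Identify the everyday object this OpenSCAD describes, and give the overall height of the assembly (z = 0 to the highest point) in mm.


A chair. The overall height is 964 mm.

A slab on four corner posts with a tall panel at the back — a chair. The seat slab sits at z = 443 with thickness 21, and the 500 mm backrest starts at the seat top, so the overall height is 443 + 21 + 500 = 964 mm.


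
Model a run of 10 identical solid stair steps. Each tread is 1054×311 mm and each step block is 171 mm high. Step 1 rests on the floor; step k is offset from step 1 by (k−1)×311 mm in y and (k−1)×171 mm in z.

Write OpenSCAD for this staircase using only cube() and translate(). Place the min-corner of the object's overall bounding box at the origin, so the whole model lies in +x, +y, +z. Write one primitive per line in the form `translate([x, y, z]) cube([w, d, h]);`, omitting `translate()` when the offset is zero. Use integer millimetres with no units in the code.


cube([1054, 311, 171]);
translate([0, 311, 171]) cube([1054, 311, 171]);
translate([0, 622, 342]) cube([1054, 311, 171]);
translate([0, 933, 513]) cube([1054, 311, 171]);
translate([0, 1244, 684]) cube([1054, 311, 171]);
translate([0, 1555, 855]) cube([1054, 311, 171]);
translate([0, 1866, 1026]) cube([1054, 311, 171]);
translate([0, 2177, 1197]) cube([1054, 311, 171]);
translate([0, 2488, 1368]) cube([1054, 311, 171]);
translate([0, 2799, 1539]) cube([1054, 311, 171]);


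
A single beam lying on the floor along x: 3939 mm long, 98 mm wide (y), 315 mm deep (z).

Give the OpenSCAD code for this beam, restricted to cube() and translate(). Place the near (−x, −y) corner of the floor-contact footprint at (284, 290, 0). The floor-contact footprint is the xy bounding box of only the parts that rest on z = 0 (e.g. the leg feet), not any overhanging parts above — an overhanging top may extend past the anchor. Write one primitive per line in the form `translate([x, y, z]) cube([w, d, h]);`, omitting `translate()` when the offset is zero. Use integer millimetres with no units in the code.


translate([284, 290, 0]) cube([3939, 98, 315]);


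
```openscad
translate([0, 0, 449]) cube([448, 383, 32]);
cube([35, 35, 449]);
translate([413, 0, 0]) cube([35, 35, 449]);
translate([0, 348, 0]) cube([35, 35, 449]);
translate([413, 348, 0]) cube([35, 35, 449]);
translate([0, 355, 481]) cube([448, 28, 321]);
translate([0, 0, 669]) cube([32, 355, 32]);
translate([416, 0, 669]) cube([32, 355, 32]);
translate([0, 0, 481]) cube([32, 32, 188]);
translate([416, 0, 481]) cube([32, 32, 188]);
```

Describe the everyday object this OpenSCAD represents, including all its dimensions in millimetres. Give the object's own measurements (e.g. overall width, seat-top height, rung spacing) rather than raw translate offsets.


A chair. The seat is a 448×383×32 mm slab with its top at z = 481 mm, on four 35×35 mm corner legs (flush with the seat edges, standing on z = 0). A flat backrest 28 mm thick, 321 mm tall, spans the full seat width and rises from the seat top along its +y edge, rear face flush with the rear of the seat. Two armrests of 32×32 mm section run along each side from the seat's front edge to the front of the backrest, top faces 220 mm above the seat top and outer faces flush with the seat's x-edges; a 32×32 mm post under the front of each armrest stands on the seat at the front corner.


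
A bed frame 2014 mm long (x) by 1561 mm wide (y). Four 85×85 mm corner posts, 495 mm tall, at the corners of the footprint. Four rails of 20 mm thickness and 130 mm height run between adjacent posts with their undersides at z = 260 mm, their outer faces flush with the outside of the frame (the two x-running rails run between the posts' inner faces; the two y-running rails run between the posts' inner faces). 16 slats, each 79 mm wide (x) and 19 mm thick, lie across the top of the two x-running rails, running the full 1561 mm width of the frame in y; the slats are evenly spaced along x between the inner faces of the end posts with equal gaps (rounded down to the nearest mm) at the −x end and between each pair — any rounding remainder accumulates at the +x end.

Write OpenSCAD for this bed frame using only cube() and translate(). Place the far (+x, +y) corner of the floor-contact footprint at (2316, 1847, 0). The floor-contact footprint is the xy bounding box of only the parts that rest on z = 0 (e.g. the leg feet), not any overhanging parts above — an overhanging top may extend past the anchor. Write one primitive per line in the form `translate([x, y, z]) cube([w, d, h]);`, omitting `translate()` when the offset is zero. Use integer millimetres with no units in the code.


translate([302, 286, 0]) cube([85, 85, 495]);
translate([302, 1762, 0]) cube([85, 85, 495]);
translate([2231, 286, 0]) cube([85, 85, 495]);
translate([2231, 1762, 0]) cube([85, 85, 495]);
translate([387, 286, 260]) cube([1844, 20, 130]);
translate([387, 1827, 260]) cube([1844, 20, 130]);
translate([302, 371, 260]) cube([20, 1391, 130]);
translate([2296, 371, 260]) cube([20, 1391, 130]);
translate([421, 286, 390]) cube([79, 1561, 19]);
translate([534, 286, 390]) cube([79, 1561, 19]);
translate([647, 286, 390]) cube([79, 1561, 19]);
translate([760, 286, 390]) cube([79, 1561, 19]);
translate([873, 286, 390]) cube([79, 1561, 19]);
translate([986, 286, 390]) cube([79, 1561, 19]);
translate([1099, 286, 390]) cube([79, 1561, 19]);
translate([1212, 286, 390]) cube([79, 1561, 19]);
translate([1325, 286, 390]) cube([79, 1561, 19]);
translate([1438, 286, 390]) cube([79, 1561, 19]);
translate([1551, 286, 390]) cube([79, 1561, 19]);
translate([1664, 286, 390]) cube([79, 1561, 19]);
translate([1777, 286, 390]) cube([79, 1561, 19]);
translate([1890, 286, 390]) cube([79, 1561, 19]);
translate([2003, 286, 390]) cube([79, 1561, 19]);
translate([2116, 286, 390]) cube([79, 1561, 19]);


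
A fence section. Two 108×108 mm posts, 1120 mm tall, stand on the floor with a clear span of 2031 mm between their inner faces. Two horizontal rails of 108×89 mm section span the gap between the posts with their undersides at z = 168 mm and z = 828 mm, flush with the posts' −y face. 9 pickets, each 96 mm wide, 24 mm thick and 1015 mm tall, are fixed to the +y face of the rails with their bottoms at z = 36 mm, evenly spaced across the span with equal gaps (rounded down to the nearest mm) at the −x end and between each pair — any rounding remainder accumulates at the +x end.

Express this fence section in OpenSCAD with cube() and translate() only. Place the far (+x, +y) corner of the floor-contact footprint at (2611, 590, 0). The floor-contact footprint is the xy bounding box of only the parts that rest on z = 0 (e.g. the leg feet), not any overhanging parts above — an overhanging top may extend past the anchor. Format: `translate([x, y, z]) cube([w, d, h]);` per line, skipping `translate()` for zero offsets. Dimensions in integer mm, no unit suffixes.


translate([364, 482, 0]) cube([108, 108, 1120]);
translate([2503, 482, 0]) cube([108, 108, 1120]);
translate([472, 482, 168]) cube([2031, 108, 89]);
translate([472, 482, 828]) cube([2031, 108, 89]);
translate([588, 590, 36]) cube([96, 24, 1015]);
translate([800, 590, 36]) cube([96, 24, 1015]);
translate([1012, 590, 36]) cube([96, 24, 1015]);
translate([1224, 590, 36]) cube([96, 24, 1015]);
translate([1436, 590, 36]) cube([96, 24, 1015]);
translate([1648, 590, 36]) cube([96, 24, 1015]);
translate([1860, 590, 36]) cube([96, 24, 1015]);
translate([2072, 590, 36]) cube([96, 24, 1015]);
translate([2284, 590, 36]) cube([96, 24, 1015]);


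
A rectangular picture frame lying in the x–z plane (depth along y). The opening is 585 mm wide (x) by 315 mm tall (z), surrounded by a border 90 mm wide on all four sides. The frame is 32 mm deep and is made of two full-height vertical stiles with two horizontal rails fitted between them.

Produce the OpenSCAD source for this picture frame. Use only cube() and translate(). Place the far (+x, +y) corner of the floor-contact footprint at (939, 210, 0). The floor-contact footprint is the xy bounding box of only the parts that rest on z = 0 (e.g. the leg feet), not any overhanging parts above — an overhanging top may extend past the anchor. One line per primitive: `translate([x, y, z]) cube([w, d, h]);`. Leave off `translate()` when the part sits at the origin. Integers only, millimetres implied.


translate([174, 178, 0]) cube([90, 32, 495]);
translate([849, 178, 0]) cube([90, 32, 495]);
translate([264, 178, 0]) cube([585, 32, 90]);
translate([264, 178, 405]) cube([585, 32, 90]);
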